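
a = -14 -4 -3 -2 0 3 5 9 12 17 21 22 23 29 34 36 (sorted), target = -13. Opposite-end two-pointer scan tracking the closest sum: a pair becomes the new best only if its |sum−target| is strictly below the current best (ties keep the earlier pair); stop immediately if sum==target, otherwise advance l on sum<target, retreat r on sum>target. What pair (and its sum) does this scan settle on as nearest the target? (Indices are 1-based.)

l=1 r=16: -14+36=22 d=35 *, r--
l=1 r=15: -14+34=20 d=33 *, r--
l=1 r=14: -14+29=15 d=28 *, r--
l=1 r=13: -14+23=9 d=22 *, r--
l=1 r=12: -14+22=8 d=21 *, r--
l=1 r=11: -14+21=7 d=20 *, r--
l=1 r=10: -14+17=3 d=16 *, r--
l=1 r=9: -14+12=-2 d=11 *, r--
l=1 r=8: -14+9=-5 d=8 *, r--
l=1 r=7: -14+5=-9 d=4 *, r--
l=1 r=6: -14+3=-11 d=2 *, r--
l=1 r=5: -14+0=-14 d=1 *, l++
l=2 r=5: -4+0=-4 d=9, r--
l=2 r=4: -4+-2=-6 d=7, r--
l=2 r=3: -4+-3=-7 d=6, r--

pair (-14, 0) with sum -14 (|Δ|=1)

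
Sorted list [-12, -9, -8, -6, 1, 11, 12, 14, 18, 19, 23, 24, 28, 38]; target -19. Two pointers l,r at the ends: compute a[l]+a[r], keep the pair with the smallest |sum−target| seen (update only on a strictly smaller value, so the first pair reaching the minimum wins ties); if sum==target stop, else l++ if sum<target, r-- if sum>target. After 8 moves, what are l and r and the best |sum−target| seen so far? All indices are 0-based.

l=0, r=5, best |Δ|=19

[0,13] -12+38=26 d=45 * → r--
[0,12] -12+28=16 d=35 * → r--
[0,11] -12+24=12 d=31 * → r--
[0,10] -12+23=11 d=30 * → r--
[0,9] -12+19=7 d=26 * → r--
[0,8] -12+18=6 d=25 * → r--
[0,7] -12+14=2 d=21 * → r--
[0,6] -12+12=0 d=19 * → r--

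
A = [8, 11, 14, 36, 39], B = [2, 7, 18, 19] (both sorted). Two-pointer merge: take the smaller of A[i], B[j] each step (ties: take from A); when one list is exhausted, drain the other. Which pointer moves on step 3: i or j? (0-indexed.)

i

i=0 j=0: A[i]=8>B[j]=2 take 2, j++
i=0 j=1: A[i]=8>B[j]=7 take 7, j++
i=0 j=2: A[i]=8<=B[j]=18 take 8, i++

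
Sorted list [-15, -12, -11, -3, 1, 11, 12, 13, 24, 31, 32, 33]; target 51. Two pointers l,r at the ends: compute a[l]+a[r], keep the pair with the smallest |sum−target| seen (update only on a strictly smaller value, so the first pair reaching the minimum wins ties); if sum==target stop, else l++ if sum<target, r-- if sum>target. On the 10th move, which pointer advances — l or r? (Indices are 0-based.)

r

[0,11] -15+33=18 d=33 * → l++
[1,11] -12+33=21 d=30 * → l++
[2,11] -11+33=22 d=29 * → l++
[3,11] -3+33=30 d=21 * → l++
[4,11] 1+33=34 d=17 * → l++
[5,11] 11+33=44 d=7 * → l++
[6,11] 12+33=45 d=6 * → l++
[7,11] 13+33=46 d=5 * → l++
[8,11] 24+33=57 d=6 → r--
[8,10] 24+32=56 d=5 → r--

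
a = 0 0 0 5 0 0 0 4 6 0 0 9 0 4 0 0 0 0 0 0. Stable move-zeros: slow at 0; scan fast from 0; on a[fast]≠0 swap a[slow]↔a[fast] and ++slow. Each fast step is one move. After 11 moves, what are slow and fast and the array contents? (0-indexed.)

(s=0,f=0) a[fast]=0 → fast++
(s=0,f=1) a[fast]=0 → fast++
(s=0,f=2) a[fast]=0 → fast++
(s=0,f=3) a[fast]=5≠0 swap→a[0]=5 → slow++,fast++
(s=1,f=4) a[fast]=0 → fast++
(s=1,f=5) a[fast]=0 → fast++
(s=1,f=6) a[fast]=0 → fast++
(s=1,f=7) a[fast]=4≠0 swap→a[1]=4 → slow++,fast++
(s=2,f=8) a[fast]=6≠0 swap→a[2]=6 → slow++,fast++
(s=3,f=9) a[fast]=0 → fast++
(s=3,f=10) a[fast]=0 → fast++

slow=3, fast=11, a=[5, 4, 6, 0, 0, 0, 0, 0, 0, 0, 0, 9, 0, 4, 0, 0, 0, 0, 0, 0]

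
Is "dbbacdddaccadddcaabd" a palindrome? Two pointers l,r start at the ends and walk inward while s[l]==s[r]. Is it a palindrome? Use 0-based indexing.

[0,19] 'd'=='d' → l++,r--
[1,18] 'b'=='b' → l++,r--
[2,17] 'b'!='a' → stop

not a palindrome (mismatch at 2,17)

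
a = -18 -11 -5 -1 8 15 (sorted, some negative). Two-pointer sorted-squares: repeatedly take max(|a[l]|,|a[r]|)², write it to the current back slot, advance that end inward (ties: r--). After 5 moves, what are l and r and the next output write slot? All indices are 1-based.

l=1 r=6: |-18|>|15| out[6]=324, l++
l=2 r=6: |-11|<=|15| out[5]=225, r--
l=2 r=5: |-11|>|8| out[4]=121, l++
l=3 r=5: |-5|<=|8| out[3]=64, r--
l=3 r=4: |-5|>|-1| out[2]=25, l++

l=4, r=4, next write slot=1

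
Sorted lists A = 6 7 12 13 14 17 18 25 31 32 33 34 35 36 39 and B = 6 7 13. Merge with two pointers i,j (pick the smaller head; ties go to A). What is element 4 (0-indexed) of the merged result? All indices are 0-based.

merged[4] = 12

[i=0,j=0] A[i]=6<=B[j]=6 take 6 → i++
[i=1,j=0] A[i]=7>B[j]=6 take 6 → j++
[i=1,j=1] A[i]=7<=B[j]=7 take 7 → i++
[i=2,j=1] A[i]=12>B[j]=7 take 7 → j++
[i=2,j=2] A[i]=12<=B[j]=13 take 12 → i++
[i=3,j=2] A[i]=13<=B[j]=13 take 13 → i++
[i=4,j=2] A[i]=14>B[j]=13 take 13 → j++
[i=4,j=3] B done, take A[i]=14 → i++
[i=5,j=3] B done, take A[i]=17 → i++
[i=6,j=3] B done, take A[i]=18 → i++
[i=7,j=3] B done, take A[i]=25 → i++
[i=8,j=3] B done, take A[i]=31 → i++
[i=9,j=3] B done, take A[i]=32 → i++
[i=10,j=3] B done, take A[i]=33 → i++
[i=11,j=3] B done, take A[i]=34 → i++
[i=12,j=3] B done, take A[i]=35 → i++
[i=13,j=3] B done, take A[i]=36 → i++
[i=14,j=3] B done, take A[i]=39 → i++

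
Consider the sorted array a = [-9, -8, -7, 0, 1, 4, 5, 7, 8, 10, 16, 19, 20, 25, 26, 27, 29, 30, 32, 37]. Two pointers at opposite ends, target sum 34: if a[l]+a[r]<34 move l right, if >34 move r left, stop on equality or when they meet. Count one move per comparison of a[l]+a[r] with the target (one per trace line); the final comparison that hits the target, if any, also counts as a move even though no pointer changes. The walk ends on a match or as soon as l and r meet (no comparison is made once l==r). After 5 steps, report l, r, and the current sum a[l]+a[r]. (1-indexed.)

[1,20] -9+37=28 <34 → l++
[2,20] -8+37=29 <34 → l++
[3,20] -7+37=30 <34 → l++
[4,20] 0+37=37 >34 → r--
[4,19] 0+32=32 <34 → l++

l=5, r=19, sum=33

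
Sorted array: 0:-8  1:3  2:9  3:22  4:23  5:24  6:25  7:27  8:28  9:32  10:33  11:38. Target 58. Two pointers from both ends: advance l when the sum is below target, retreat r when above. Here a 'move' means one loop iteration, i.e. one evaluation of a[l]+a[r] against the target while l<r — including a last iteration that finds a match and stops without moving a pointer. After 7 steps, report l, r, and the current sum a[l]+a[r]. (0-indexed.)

l=6, r=10, sum=58

[0,11] -8+38=30 <58 → l++
[1,11] 3+38=41 <58 → l++
[2,11] 9+38=47 <58 → l++
[3,11] 22+38=60 >58 → r--
[3,10] 22+33=55 <58 → l++
[4,10] 23+33=56 <58 → l++
[5,10] 24+33=57 <58 → l++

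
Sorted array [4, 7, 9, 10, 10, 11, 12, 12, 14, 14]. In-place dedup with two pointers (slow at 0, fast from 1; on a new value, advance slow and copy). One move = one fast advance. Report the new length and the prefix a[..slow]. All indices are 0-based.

(s=0,f=1) a[fast]=7≠a[slow]=4 write a[1]=7 → slow++,fast++
(s=1,f=2) a[fast]=9≠a[slow]=7 write a[2]=9 → slow++,fast++
(s=2,f=3) a[fast]=10≠a[slow]=9 write a[3]=10 → slow++,fast++
(s=3,f=4) a[fast]=10=a[slow] dup → fast++
(s=3,f=5) a[fast]=11≠a[slow]=10 write a[4]=11 → slow++,fast++
(s=4,f=6) a[fast]=12≠a[slow]=11 write a[5]=12 → slow++,fast++
(s=5,f=7) a[fast]=12=a[slow] dup → fast++
(s=5,f=8) a[fast]=14≠a[slow]=12 write a[6]=14 → slow++,fast++
(s=6,f=9) a[fast]=14=a[slow] dup → fast++

length 7; prefix = [4, 7, 9, 10, 11, 12, 14]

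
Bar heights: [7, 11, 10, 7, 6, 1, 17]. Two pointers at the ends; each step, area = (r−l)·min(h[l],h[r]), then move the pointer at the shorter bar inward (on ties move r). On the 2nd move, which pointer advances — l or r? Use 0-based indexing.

l

[0,6] min(7,17)*6=42 best=42 * → l++
[1,6] min(11,17)*5=55 best=55 * → l++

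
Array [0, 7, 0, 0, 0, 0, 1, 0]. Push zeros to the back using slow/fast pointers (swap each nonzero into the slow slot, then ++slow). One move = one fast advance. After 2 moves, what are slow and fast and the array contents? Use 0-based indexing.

slow=1, fast=2, a=[7, 0, 0, 0, 0, 0, 1, 0]

(s=0,f=0) a[fast]=0 → fast++
(s=0,f=1) a[fast]=7≠0 swap→a[0]=7 → slow++,fast++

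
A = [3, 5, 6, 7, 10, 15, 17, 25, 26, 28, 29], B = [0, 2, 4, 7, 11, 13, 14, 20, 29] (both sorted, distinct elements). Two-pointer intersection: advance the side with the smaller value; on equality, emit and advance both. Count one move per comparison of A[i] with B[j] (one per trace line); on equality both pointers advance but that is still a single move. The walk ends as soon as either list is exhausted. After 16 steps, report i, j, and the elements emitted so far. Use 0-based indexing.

i=0 j=0: 3>0, j++
i=0 j=1: 3>2, j++
i=0 j=2: 3<4, i++
i=1 j=2: 5>4, j++
i=1 j=3: 5<7, i++
i=2 j=3: 6<7, i++
i=3 j=3: 7==7 emit, i++,j++
i=4 j=4: 10<11, i++
i=5 j=4: 15>11, j++
i=5 j=5: 15>13, j++
i=5 j=6: 15>14, j++
i=5 j=7: 15<20, i++
i=6 j=7: 17<20, i++
i=7 j=7: 25>20, j++
i=7 j=8: 25<29, i++
i=8 j=8: 26<29, i++

i=9, j=8, emitted=[7]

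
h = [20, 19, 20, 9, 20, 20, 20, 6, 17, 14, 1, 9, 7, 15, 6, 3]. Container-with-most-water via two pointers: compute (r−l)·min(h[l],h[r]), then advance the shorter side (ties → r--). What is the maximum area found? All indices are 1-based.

[1,16] min(20,3)*15=45 best=45 * → r--
[1,15] min(20,6)*14=84 best=84 * → r--
[1,14] min(20,15)*13=195 best=195 * → r--
[1,13] min(20,7)*12=84 best=195 → r--
[1,12] min(20,9)*11=99 best=195 → r--
[1,11] min(20,1)*10=10 best=195 → r--
[1,10] min(20,14)*9=126 best=195 → r--
[1,9] min(20,17)*8=136 best=195 → r--
[1,8] min(20,6)*7=42 best=195 → r--
[1,7] min(20,20)*6=120 best=195 → r--
[1,6] min(20,20)*5=100 best=195 → r--
[1,5] min(20,20)*4=80 best=195 → r--
[1,4] min(20,9)*3=27 best=195 → r--
[1,3] min(20,20)*2=40 best=195 → r--
[1,2] min(20,19)*1=19 best=195 → r--

max area = 195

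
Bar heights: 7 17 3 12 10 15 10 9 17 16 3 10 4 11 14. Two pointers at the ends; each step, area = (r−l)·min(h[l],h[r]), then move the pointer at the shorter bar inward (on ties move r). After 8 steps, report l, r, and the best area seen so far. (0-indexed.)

[0,14] min(7,14)*14=98 best=98 * → l++
[1,14] min(17,14)*13=182 best=182 * → r--
[1,13] min(17,11)*12=132 best=182 → r--
[1,12] min(17,4)*11=44 best=182 → r--
[1,11] min(17,10)*10=100 best=182 → r--
[1,10] min(17,3)*9=27 best=182 → r--
[1,9] min(17,16)*8=128 best=182 → r--
[1,8] min(17,17)*7=119 best=182 → r--

l=1, r=7, best area=182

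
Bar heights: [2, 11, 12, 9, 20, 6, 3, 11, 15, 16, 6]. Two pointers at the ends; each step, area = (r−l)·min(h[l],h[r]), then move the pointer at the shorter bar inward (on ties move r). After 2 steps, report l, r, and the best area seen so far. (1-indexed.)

[1,11] min(2,6)*10=20 best=20 * → l++
[2,11] min(11,6)*9=54 best=54 * → r--

l=2, r=10, best area=54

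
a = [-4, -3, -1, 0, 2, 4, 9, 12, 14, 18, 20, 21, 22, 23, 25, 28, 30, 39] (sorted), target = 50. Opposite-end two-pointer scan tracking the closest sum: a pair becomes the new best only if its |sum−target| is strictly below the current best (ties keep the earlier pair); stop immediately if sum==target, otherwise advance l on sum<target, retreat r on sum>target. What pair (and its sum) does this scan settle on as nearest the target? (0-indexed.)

pair (20, 30) with sum 50 (|Δ|=0)

[0,17] -4+39=35 d=15 * → l++
[1,17] -3+39=36 d=14 * → l++
[2,17] -1+39=38 d=12 * → l++
[3,17] 0+39=39 d=11 * → l++
[4,17] 2+39=41 d=9 * → l++
[5,17] 4+39=43 d=7 * → l++
[6,17] 9+39=48 d=2 * → l++
[7,17] 12+39=51 d=1 * → r--
[7,16] 12+30=42 d=8 → l++
[8,16] 14+30=44 d=6 → l++
[9,16] 18+30=48 d=2 → l++
[10,16] 20+30=50 d=0 * → stop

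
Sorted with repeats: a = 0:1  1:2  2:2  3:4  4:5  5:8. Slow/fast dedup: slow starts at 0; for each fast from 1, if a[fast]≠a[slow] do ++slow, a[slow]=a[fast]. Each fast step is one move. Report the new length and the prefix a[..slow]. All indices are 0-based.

slow=0 fast=1: a[fast]=2≠a[slow]=1 write a[1]=2, slow++,fast++
slow=1 fast=2: a[fast]=2=a[slow] dup, fast++
slow=1 fast=3: a[fast]=4≠a[slow]=2 write a[2]=4, slow++,fast++
slow=2 fast=4: a[fast]=5≠a[slow]=4 write a[3]=5, slow++,fast++
slow=3 fast=5: a[fast]=8≠a[slow]=5 write a[4]=8, slow++,fast++

length 5; prefix = [1, 2, 4, 5, 8]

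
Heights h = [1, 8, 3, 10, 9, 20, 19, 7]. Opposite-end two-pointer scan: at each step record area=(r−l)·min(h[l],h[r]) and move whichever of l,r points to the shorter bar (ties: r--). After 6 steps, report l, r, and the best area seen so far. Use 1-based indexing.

l=6, r=7, best area=42

[1,8] min(1,7)*7=7 best=7 * → l++
[2,8] min(8,7)*6=42 best=42 * → r--
[2,7] min(8,19)*5=40 best=42 → l++
[3,7] min(3,19)*4=12 best=42 → l++
[4,7] min(10,19)*3=30 best=42 → l++
[5,7] min(9,19)*2=18 best=42 → l++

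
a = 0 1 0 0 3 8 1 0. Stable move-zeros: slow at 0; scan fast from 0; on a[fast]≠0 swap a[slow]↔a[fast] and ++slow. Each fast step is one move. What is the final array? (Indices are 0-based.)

[1, 3, 8, 1, 0, 0, 0, 0]

slow=0 fast=0: a[fast]=0, fast++
slow=0 fast=1: a[fast]=1≠0 swap→a[0]=1, slow++,fast++
slow=1 fast=2: a[fast]=0, fast++
slow=1 fast=3: a[fast]=0, fast++
slow=1 fast=4: a[fast]=3≠0 swap→a[1]=3, slow++,fast++
slow=2 fast=5: a[fast]=8≠0 swap→a[2]=8, slow++,fast++
slow=3 fast=6: a[fast]=1≠0 swap→a[3]=1, slow++,fast++
slow=4 fast=7: a[fast]=0, fast++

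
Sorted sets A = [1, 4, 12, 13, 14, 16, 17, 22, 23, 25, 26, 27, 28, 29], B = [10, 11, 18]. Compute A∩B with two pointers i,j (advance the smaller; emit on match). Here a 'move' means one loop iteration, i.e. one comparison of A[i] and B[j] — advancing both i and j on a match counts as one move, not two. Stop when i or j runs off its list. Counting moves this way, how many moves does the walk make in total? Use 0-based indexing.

[i=0,j=0] 1<10 → i++
[i=1,j=0] 4<10 → i++
[i=2,j=0] 12>10 → j++
[i=2,j=1] 12>11 → j++
[i=2,j=2] 12<18 → i++
[i=3,j=2] 13<18 → i++
[i=4,j=2] 14<18 → i++
[i=5,j=2] 16<18 → i++
[i=6,j=2] 17<18 → i++
[i=7,j=2] 22>18 → j++

10 moves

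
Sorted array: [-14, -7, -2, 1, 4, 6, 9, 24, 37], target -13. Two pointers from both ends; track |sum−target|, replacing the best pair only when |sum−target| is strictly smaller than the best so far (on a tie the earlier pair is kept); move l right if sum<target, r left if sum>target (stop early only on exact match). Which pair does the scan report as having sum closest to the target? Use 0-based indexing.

[0,8] -14+37=23 d=36 * → r--
[0,7] -14+24=10 d=23 * → r--
[0,6] -14+9=-5 d=8 * → r--
[0,5] -14+6=-8 d=5 * → r--
[0,4] -14+4=-10 d=3 * → r--
[0,3] -14+1=-13 d=0 * → stop

pair (-14, 1) with sum -13 (|Δ|=0)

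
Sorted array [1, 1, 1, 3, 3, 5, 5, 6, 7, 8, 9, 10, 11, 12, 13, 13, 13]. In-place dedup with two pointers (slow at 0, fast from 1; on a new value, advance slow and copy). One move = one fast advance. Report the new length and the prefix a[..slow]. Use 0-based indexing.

length 11; prefix = [1, 3, 5, 6, 7, 8, 9, 10, 11, 12, 13]

(s=0,f=1) a[fast]=1=a[slow] dup → fast++
(s=0,f=2) a[fast]=1=a[slow] dup → fast++
(s=0,f=3) a[fast]=3≠a[slow]=1 write a[1]=3 → slow++,fast++
(s=1,f=4) a[fast]=3=a[slow] dup → fast++
(s=1,f=5) a[fast]=5≠a[slow]=3 write a[2]=5 → slow++,fast++
(s=2,f=6) a[fast]=5=a[slow] dup → fast++
(s=2,f=7) a[fast]=6≠a[slow]=5 write a[3]=6 → slow++,fast++
(s=3,f=8) a[fast]=7≠a[slow]=6 write a[4]=7 → slow++,fast++
(s=4,f=9) a[fast]=8≠a[slow]=7 write a[5]=8 → slow++,fast++
(s=5,f=10) a[fast]=9≠a[slow]=8 write a[6]=9 → slow++,fast++
(s=6,f=11) a[fast]=10≠a[slow]=9 write a[7]=10 → slow++,fast++
(s=7,f=12) a[fast]=11≠a[slow]=10 write a[8]=11 → slow++,fast++
(s=8,f=13) a[fast]=12≠a[slow]=11 write a[9]=12 → slow++,fast++
(s=9,f=14) a[fast]=13≠a[slow]=12 write a[10]=13 → slow++,fast++
(s=10,f=15) a[fast]=13=a[slow] dup → fast++
(s=10,f=16) a[fast]=13=a[slow] dup → fast++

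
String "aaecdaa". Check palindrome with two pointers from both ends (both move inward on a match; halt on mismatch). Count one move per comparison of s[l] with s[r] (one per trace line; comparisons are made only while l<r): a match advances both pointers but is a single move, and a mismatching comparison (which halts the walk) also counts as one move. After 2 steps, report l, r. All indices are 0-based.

l=0 r=6: 'a'=='a', l++,r--
l=1 r=5: 'a'=='a', l++,r--

l=2, r=4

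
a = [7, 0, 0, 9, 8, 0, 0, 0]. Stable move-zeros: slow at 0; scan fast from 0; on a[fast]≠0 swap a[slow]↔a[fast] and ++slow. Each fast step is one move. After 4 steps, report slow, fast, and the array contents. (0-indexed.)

slow=2, fast=4, a=[7, 9, 0, 0, 8, 0, 0, 0]

slow=0 fast=0: a[fast]=7≠0 swap→a[0]=7, slow++,fast++
slow=1 fast=1: a[fast]=0, fast++
slow=1 fast=2: a[fast]=0, fast++
slow=1 fast=3: a[fast]=9≠0 swap→a[1]=9, slow++,fast++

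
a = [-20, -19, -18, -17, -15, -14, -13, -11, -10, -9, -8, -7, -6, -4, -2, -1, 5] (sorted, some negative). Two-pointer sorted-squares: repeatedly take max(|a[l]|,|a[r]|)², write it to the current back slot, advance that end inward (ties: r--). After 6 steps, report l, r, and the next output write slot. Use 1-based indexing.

l=1 r=17: |-20|>|5| out[17]=400, l++
l=2 r=17: |-19|>|5| out[16]=361, l++
l=3 r=17: |-18|>|5| out[15]=324, l++
l=4 r=17: |-17|>|5| out[14]=289, l++
l=5 r=17: |-15|>|5| out[13]=225, l++
l=6 r=17: |-14|>|5| out[12]=196, l++

l=7, r=17, next write slot=11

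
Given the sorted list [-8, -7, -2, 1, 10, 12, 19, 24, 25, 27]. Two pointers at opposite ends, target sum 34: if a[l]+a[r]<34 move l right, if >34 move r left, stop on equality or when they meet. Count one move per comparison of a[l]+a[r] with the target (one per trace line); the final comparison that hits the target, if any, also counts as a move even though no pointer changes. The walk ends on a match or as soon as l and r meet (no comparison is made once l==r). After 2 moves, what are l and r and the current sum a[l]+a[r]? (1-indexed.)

[1,10] -8+27=19 <34 → l++
[2,10] -7+27=20 <34 → l++

l=3, r=10, sum=25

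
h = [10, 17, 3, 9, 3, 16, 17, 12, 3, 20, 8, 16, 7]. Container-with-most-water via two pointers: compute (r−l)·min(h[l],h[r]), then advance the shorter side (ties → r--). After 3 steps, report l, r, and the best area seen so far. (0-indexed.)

[0,12] min(10,7)*12=84 best=84 * → r--
[0,11] min(10,16)*11=110 best=110 * → l++
[1,11] min(17,16)*10=160 best=160 * → r--

l=1, r=10, best area=160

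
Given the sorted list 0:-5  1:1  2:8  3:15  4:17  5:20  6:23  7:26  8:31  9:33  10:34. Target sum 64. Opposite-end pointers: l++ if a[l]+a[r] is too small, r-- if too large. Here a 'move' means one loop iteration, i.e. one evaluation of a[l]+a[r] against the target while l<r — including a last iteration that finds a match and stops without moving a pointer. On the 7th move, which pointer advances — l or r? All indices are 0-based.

l=0 r=10: -5+34=29 <64, l++
l=1 r=10: 1+34=35 <64, l++
l=2 r=10: 8+34=42 <64, l++
l=3 r=10: 15+34=49 <64, l++
l=4 r=10: 17+34=51 <64, l++
l=5 r=10: 20+34=54 <64, l++
l=6 r=10: 23+34=57 <64, l++

l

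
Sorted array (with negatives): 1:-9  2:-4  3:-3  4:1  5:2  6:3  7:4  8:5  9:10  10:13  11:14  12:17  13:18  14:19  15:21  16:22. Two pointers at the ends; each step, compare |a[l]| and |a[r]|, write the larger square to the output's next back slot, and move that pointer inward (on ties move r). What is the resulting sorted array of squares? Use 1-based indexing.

l=1 r=16: |-9|<=|22| out[16]=484, r--
l=1 r=15: |-9|<=|21| out[15]=441, r--
l=1 r=14: |-9|<=|19| out[14]=361, r--
l=1 r=13: |-9|<=|18| out[13]=324, r--
l=1 r=12: |-9|<=|17| out[12]=289, r--
l=1 r=11: |-9|<=|14| out[11]=196, r--
l=1 r=10: |-9|<=|13| out[10]=169, r--
l=1 r=9: |-9|<=|10| out[9]=100, r--
l=1 r=8: |-9|>|5| out[8]=81, l++
l=2 r=8: |-4|<=|5| out[7]=25, r--
l=2 r=7: |-4|<=|4| out[6]=16, r--
l=2 r=6: |-4|>|3| out[5]=16, l++
l=3 r=6: |-3|<=|3| out[4]=9, r--
l=3 r=5: |-3|>|2| out[3]=9, l++
l=4 r=5: |1|<=|2| out[2]=4, r--
l=4 r=4: |1|<=|1| out[1]=1, r--

[1, 4, 9, 9, 16, 16, 25, 81, 100, 169, 196, 289, 324, 361, 441, 484]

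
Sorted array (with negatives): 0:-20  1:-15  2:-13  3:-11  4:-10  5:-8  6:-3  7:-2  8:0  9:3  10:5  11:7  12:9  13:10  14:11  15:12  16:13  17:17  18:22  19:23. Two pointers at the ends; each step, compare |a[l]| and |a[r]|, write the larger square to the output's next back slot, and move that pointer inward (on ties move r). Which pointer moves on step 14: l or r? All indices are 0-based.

l

l=0 r=19: |-20|<=|23| out[19]=529, r--
l=0 r=18: |-20|<=|22| out[18]=484, r--
l=0 r=17: |-20|>|17| out[17]=400, l++
l=1 r=17: |-15|<=|17| out[16]=289, r--
l=1 r=16: |-15|>|13| out[15]=225, l++
l=2 r=16: |-13|<=|13| out[14]=169, r--
l=2 r=15: |-13|>|12| out[13]=169, l++
l=3 r=15: |-11|<=|12| out[12]=144, r--
l=3 r=14: |-11|<=|11| out[11]=121, r--
l=3 r=13: |-11|>|10| out[10]=121, l++
l=4 r=13: |-10|<=|10| out[9]=100, r--
l=4 r=12: |-10|>|9| out[8]=100, l++
l=5 r=12: |-8|<=|9| out[7]=81, r--
l=5 r=11: |-8|>|7| out[6]=64, l++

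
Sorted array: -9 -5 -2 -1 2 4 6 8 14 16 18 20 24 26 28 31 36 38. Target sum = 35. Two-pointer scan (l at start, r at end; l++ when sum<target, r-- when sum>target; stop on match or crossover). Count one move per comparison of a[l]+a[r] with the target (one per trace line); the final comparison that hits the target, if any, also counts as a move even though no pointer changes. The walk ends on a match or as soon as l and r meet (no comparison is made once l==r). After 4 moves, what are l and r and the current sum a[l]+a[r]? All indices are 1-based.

[1,18] -9+38=29 <35 → l++
[2,18] -5+38=33 <35 → l++
[3,18] -2+38=36 >35 → r--
[3,17] -2+36=34 <35 → l++

l=4, r=17, sum=35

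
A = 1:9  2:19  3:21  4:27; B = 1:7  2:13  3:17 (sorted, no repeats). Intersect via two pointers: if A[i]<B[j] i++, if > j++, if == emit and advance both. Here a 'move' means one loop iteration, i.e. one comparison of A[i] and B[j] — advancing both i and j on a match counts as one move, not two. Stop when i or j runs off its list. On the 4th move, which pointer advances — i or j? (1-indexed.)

j

i=1 j=1: 9>7, j++
i=1 j=2: 9<13, i++
i=2 j=2: 19>13, j++
i=2 j=3: 19>17, j++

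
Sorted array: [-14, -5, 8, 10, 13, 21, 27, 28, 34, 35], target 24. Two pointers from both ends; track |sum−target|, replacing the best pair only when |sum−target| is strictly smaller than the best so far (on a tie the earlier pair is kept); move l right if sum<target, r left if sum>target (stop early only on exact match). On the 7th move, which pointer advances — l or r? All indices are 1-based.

l=1 r=10: -14+35=21 d=3 *, l++
l=2 r=10: -5+35=30 d=6, r--
l=2 r=9: -5+34=29 d=5, r--
l=2 r=8: -5+28=23 d=1 *, l++
l=3 r=8: 8+28=36 d=12, r--
l=3 r=7: 8+27=35 d=11, r--
l=3 r=6: 8+21=29 d=5, r--

r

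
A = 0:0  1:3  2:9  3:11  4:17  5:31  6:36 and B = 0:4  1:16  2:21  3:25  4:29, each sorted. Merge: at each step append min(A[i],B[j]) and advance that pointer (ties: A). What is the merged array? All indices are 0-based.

[0, 3, 4, 9, 11, 16, 17, 21, 25, 29, 31, 36]

i=0 j=0: A[i]=0<=B[j]=4 take 0, i++
i=1 j=0: A[i]=3<=B[j]=4 take 3, i++
i=2 j=0: A[i]=9>B[j]=4 take 4, j++
i=2 j=1: A[i]=9<=B[j]=16 take 9, i++
i=3 j=1: A[i]=11<=B[j]=16 take 11, i++
i=4 j=1: A[i]=17>B[j]=16 take 16, j++
i=4 j=2: A[i]=17<=B[j]=21 take 17, i++
i=5 j=2: A[i]=31>B[j]=21 take 21, j++
i=5 j=3: A[i]=31>B[j]=25 take 25, j++
i=5 j=4: A[i]=31>B[j]=29 take 29, j++
i=5 j=5: B done, take A[i]=31, i++
i=6 j=5: B done, take A[i]=36, i++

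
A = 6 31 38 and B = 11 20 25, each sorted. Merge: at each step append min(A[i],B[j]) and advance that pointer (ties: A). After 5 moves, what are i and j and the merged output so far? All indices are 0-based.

i=2, j=3, merged so far=[6, 11, 20, 25, 31]

[i=0,j=0] A[i]=6<=B[j]=11 take 6 → i++
[i=1,j=0] A[i]=31>B[j]=11 take 11 → j++
[i=1,j=1] A[i]=31>B[j]=20 take 20 → j++
[i=1,j=2] A[i]=31>B[j]=25 take 25 → j++
[i=1,j=3] B done, take A[i]=31 → i++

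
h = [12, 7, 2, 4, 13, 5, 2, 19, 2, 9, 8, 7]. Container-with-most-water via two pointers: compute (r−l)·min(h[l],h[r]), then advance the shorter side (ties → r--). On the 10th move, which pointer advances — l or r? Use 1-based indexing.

l=1 r=12: min(12,7)*11=77 best=77 *, r--
l=1 r=11: min(12,8)*10=80 best=80 *, r--
l=1 r=10: min(12,9)*9=81 best=81 *, r--
l=1 r=9: min(12,2)*8=16 best=81, r--
l=1 r=8: min(12,19)*7=84 best=84 *, l++
l=2 r=8: min(7,19)*6=42 best=84, l++
l=3 r=8: min(2,19)*5=10 best=84, l++
l=4 r=8: min(4,19)*4=16 best=84, l++
l=5 r=8: min(13,19)*3=39 best=84, l++
l=6 r=8: min(5,19)*2=10 best=84, l++

l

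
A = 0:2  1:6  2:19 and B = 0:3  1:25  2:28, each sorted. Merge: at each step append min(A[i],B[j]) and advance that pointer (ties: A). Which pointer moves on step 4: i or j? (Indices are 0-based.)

[i=0,j=0] A[i]=2<=B[j]=3 take 2 → i++
[i=1,j=0] A[i]=6>B[j]=3 take 3 → j++
[i=1,j=1] A[i]=6<=B[j]=25 take 6 → i++
[i=2,j=1] A[i]=19<=B[j]=25 take 19 → i++

i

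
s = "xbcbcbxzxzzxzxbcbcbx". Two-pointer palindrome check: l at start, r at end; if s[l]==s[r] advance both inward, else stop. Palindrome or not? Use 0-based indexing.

palindrome

l=0 r=19: 'x'=='x', l++,r--
l=1 r=18: 'b'=='b', l++,r--
l=2 r=17: 'c'=='c', l++,r--
l=3 r=16: 'b'=='b', l++,r--
l=4 r=15: 'c'=='c', l++,r--
l=5 r=14: 'b'=='b', l++,r--
l=6 r=13: 'x'=='x', l++,r--
l=7 r=12: 'z'=='z', l++,r--
l=8 r=11: 'x'=='x', l++,r--
l=9 r=10: 'z'=='z', l++,r--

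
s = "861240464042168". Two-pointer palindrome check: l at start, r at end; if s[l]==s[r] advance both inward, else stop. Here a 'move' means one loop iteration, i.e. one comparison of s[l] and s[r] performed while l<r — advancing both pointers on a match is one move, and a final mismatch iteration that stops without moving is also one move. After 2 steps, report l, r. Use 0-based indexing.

l=0 r=14: '8'=='8', l++,r--
l=1 r=13: '6'=='6', l++,r--

l=2, r=12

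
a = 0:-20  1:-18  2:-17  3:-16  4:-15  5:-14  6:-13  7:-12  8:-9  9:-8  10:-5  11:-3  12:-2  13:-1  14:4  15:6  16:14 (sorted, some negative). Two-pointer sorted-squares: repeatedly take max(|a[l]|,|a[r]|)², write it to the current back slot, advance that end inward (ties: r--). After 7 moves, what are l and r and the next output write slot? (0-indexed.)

[0,16] |-20|>|14| out[16]=400 → l++
[1,16] |-18|>|14| out[15]=324 → l++
[2,16] |-17|>|14| out[14]=289 → l++
[3,16] |-16|>|14| out[13]=256 → l++
[4,16] |-15|>|14| out[12]=225 → l++
[5,16] |-14|<=|14| out[11]=196 → r--
[5,15] |-14|>|6| out[10]=196 → l++

l=6, r=15, next write slot=9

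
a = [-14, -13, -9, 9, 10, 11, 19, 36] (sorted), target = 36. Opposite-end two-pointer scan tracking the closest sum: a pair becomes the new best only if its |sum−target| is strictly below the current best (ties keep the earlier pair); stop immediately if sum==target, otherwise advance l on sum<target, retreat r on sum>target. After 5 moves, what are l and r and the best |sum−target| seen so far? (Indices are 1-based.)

l=1 r=8: -14+36=22 d=14 *, l++
l=2 r=8: -13+36=23 d=13 *, l++
l=3 r=8: -9+36=27 d=9 *, l++
l=4 r=8: 9+36=45 d=9, r--
l=4 r=7: 9+19=28 d=8 *, l++

l=5, r=7, best |Δ|=8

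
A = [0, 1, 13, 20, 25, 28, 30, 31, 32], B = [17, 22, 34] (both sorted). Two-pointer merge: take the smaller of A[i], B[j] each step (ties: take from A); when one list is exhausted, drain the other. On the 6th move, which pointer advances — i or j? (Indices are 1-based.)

j

i=1 j=1: A[i]=0<=B[j]=17 take 0, i++
i=2 j=1: A[i]=1<=B[j]=17 take 1, i++
i=3 j=1: A[i]=13<=B[j]=17 take 13, i++
i=4 j=1: A[i]=20>B[j]=17 take 17, j++
i=4 j=2: A[i]=20<=B[j]=22 take 20, i++
i=5 j=2: A[i]=25>B[j]=22 take 22, j++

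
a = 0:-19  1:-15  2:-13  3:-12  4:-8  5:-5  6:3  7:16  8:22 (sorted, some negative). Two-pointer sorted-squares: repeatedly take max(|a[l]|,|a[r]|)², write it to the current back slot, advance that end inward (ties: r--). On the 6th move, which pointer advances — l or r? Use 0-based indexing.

l

l=0 r=8: |-19|<=|22| out[8]=484, r--
l=0 r=7: |-19|>|16| out[7]=361, l++
l=1 r=7: |-15|<=|16| out[6]=256, r--
l=1 r=6: |-15|>|3| out[5]=225, l++
l=2 r=6: |-13|>|3| out[4]=169, l++
l=3 r=6: |-12|>|3| out[3]=144, l++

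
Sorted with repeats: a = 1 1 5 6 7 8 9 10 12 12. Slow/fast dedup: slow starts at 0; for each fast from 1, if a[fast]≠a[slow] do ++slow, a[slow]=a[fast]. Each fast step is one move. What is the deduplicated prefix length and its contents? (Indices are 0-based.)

slow=0 fast=1: a[fast]=1=a[slow] dup, fast++
slow=0 fast=2: a[fast]=5≠a[slow]=1 write a[1]=5, slow++,fast++
slow=1 fast=3: a[fast]=6≠a[slow]=5 write a[2]=6, slow++,fast++
slow=2 fast=4: a[fast]=7≠a[slow]=6 write a[3]=7, slow++,fast++
slow=3 fast=5: a[fast]=8≠a[slow]=7 write a[4]=8, slow++,fast++
slow=4 fast=6: a[fast]=9≠a[slow]=8 write a[5]=9, slow++,fast++
slow=5 fast=7: a[fast]=10≠a[slow]=9 write a[6]=10, slow++,fast++
slow=6 fast=8: a[fast]=12≠a[slow]=10 write a[7]=12, slow++,fast++
slow=7 fast=9: a[fast]=12=a[slow] dup, fast++

length 8; prefix = [1, 5, 6, 7, 8, 9, 10, 12]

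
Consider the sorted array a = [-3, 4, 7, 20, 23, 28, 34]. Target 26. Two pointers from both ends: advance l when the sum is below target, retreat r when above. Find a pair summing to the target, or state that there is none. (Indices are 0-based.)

no pair

[0,6] -3+34=31 >26 → r--
[0,5] -3+28=25 <26 → l++
[1,5] 4+28=32 >26 → r--
[1,4] 4+23=27 >26 → r--
[1,3] 4+20=24 <26 → l++
[2,3] 7+20=27 >26 → r--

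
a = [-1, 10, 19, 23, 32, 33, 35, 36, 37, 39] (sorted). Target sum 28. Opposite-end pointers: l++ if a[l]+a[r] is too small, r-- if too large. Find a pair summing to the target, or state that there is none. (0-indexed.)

no pair

l=0 r=9: -1+39=38 >28, r--
l=0 r=8: -1+37=36 >28, r--
l=0 r=7: -1+36=35 >28, r--
l=0 r=6: -1+35=34 >28, r--
l=0 r=5: -1+33=32 >28, r--
l=0 r=4: -1+32=31 >28, r--
l=0 r=3: -1+23=22 <28, l++
l=1 r=3: 10+23=33 >28, r--
l=1 r=2: 10+19=29 >28, r--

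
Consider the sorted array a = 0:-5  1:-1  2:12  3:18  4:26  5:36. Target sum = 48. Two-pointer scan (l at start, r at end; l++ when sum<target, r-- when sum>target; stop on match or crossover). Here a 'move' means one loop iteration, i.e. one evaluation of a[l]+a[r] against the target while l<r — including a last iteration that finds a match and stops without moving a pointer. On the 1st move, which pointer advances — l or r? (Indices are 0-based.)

l

[0,5] -5+36=31 <48 → l++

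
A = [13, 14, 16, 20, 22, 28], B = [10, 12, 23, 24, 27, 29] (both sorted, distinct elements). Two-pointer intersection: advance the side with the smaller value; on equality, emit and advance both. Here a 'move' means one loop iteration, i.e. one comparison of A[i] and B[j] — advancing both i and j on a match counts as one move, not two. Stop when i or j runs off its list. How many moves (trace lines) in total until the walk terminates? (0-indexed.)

11 moves

[i=0,j=0] 13>10 → j++
[i=0,j=1] 13>12 → j++
[i=0,j=2] 13<23 → i++
[i=1,j=2] 14<23 → i++
[i=2,j=2] 16<23 → i++
[i=3,j=2] 20<23 → i++
[i=4,j=2] 22<23 → i++
[i=5,j=2] 28>23 → j++
[i=5,j=3] 28>24 → j++
[i=5,j=4] 28>27 → j++
[i=5,j=5] 28<29 → i++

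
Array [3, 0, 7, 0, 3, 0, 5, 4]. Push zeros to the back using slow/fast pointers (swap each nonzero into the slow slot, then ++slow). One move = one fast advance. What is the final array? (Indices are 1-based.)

slow=1 fast=1: a[fast]=3≠0 swap→a[1]=3, slow++,fast++
slow=2 fast=2: a[fast]=0, fast++
slow=2 fast=3: a[fast]=7≠0 swap→a[2]=7, slow++,fast++
slow=3 fast=4: a[fast]=0, fast++
slow=3 fast=5: a[fast]=3≠0 swap→a[3]=3, slow++,fast++
slow=4 fast=6: a[fast]=0, fast++
slow=4 fast=7: a[fast]=5≠0 swap→a[4]=5, slow++,fast++
slow=5 fast=8: a[fast]=4≠0 swap→a[5]=4, slow++,fast++

[3, 7, 3, 5, 4, 0, 0, 0]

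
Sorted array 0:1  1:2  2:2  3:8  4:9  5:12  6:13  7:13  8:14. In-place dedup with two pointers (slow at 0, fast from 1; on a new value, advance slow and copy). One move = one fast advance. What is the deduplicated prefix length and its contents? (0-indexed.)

slow=0 fast=1: a[fast]=2≠a[slow]=1 write a[1]=2, slow++,fast++
slow=1 fast=2: a[fast]=2=a[slow] dup, fast++
slow=1 fast=3: a[fast]=8≠a[slow]=2 write a[2]=8, slow++,fast++
slow=2 fast=4: a[fast]=9≠a[slow]=8 write a[3]=9, slow++,fast++
slow=3 fast=5: a[fast]=12≠a[slow]=9 write a[4]=12, slow++,fast++
slow=4 fast=6: a[fast]=13≠a[slow]=12 write a[5]=13, slow++,fast++
slow=5 fast=7: a[fast]=13=a[slow] dup, fast++
slow=5 fast=8: a[fast]=14≠a[slow]=13 write a[6]=14, slow++,fast++

length 7; prefix = [1, 2, 8, 9, 12, 13, 14]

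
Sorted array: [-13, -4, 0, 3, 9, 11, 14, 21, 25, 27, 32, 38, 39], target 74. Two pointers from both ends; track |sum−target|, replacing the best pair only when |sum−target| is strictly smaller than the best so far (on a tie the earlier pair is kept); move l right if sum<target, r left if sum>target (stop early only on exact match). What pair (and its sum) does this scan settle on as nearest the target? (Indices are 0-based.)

l=0 r=12: -13+39=26 d=48 *, l++
l=1 r=12: -4+39=35 d=39 *, l++
l=2 r=12: 0+39=39 d=35 *, l++
l=3 r=12: 3+39=42 d=32 *, l++
l=4 r=12: 9+39=48 d=26 *, l++
l=5 r=12: 11+39=50 d=24 *, l++
l=6 r=12: 14+39=53 d=21 *, l++
l=7 r=12: 21+39=60 d=14 *, l++
l=8 r=12: 25+39=64 d=10 *, l++
l=9 r=12: 27+39=66 d=8 *, l++
l=10 r=12: 32+39=71 d=3 *, l++
l=11 r=12: 38+39=77 d=3, r--

pair (32, 39) with sum 71 (|Δ|=3)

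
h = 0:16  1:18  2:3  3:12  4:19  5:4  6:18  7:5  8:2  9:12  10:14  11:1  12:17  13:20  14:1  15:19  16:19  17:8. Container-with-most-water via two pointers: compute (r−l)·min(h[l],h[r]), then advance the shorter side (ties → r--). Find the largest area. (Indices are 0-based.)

max area = 270

[0,17] min(16,8)*17=136 best=136 * → r--
[0,16] min(16,19)*16=256 best=256 * → l++
[1,16] min(18,19)*15=270 best=270 * → l++
[2,16] min(3,19)*14=42 best=270 → l++
[3,16] min(12,19)*13=156 best=270 → l++
[4,16] min(19,19)*12=228 best=270 → r--
[4,15] min(19,19)*11=209 best=270 → r--
[4,14] min(19,1)*10=10 best=270 → r--
[4,13] min(19,20)*9=171 best=270 → l++
[5,13] min(4,20)*8=32 best=270 → l++
[6,13] min(18,20)*7=126 best=270 → l++
[7,13] min(5,20)*6=30 best=270 → l++
[8,13] min(2,20)*5=10 best=270 → l++
[9,13] min(12,20)*4=48 best=270 → l++
[10,13] min(14,20)*3=42 best=270 → l++
[11,13] min(1,20)*2=2 best=270 → l++
[12,13] min(17,20)*1=17 best=270 → l++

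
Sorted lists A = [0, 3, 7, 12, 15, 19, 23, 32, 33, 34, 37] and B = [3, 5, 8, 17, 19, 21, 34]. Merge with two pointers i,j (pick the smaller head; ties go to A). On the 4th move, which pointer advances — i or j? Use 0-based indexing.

[i=0,j=0] A[i]=0<=B[j]=3 take 0 → i++
[i=1,j=0] A[i]=3<=B[j]=3 take 3 → i++
[i=2,j=0] A[i]=7>B[j]=3 take 3 → j++
[i=2,j=1] A[i]=7>B[j]=5 take 5 → j++

j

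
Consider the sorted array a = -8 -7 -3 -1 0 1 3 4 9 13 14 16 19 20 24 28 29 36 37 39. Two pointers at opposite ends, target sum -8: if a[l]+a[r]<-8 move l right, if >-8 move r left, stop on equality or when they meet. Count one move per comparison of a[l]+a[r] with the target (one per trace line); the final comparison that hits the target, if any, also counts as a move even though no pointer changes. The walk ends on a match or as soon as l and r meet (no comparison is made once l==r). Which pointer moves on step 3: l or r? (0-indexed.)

r

l=0 r=19: -8+39=31 >-8, r--
l=0 r=18: -8+37=29 >-8, r--
l=0 r=17: -8+36=28 >-8, r--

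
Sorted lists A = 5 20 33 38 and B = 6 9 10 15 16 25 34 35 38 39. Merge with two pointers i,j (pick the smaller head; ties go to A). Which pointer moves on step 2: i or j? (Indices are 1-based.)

i=1 j=1: A[i]=5<=B[j]=6 take 5, i++
i=2 j=1: A[i]=20>B[j]=6 take 6, j++

j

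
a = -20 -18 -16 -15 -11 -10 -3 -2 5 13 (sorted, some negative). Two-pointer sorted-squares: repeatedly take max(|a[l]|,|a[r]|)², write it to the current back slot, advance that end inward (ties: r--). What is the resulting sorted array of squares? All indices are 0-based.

l=0 r=9: |-20|>|13| out[9]=400, l++
l=1 r=9: |-18|>|13| out[8]=324, l++
l=2 r=9: |-16|>|13| out[7]=256, l++
l=3 r=9: |-15|>|13| out[6]=225, l++
l=4 r=9: |-11|<=|13| out[5]=169, r--
l=4 r=8: |-11|>|5| out[4]=121, l++
l=5 r=8: |-10|>|5| out[3]=100, l++
l=6 r=8: |-3|<=|5| out[2]=25, r--
l=6 r=7: |-3|>|-2| out[1]=9, l++
l=7 r=7: |-2|<=|-2| out[0]=4, r--

[4, 9, 25, 100, 121, 169, 225, 256, 324, 400]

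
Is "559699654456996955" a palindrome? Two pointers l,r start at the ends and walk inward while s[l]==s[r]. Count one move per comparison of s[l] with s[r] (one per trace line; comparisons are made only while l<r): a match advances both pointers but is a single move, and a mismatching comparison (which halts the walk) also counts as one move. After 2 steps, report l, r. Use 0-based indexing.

l=2, r=15

l=0 r=17: '5'=='5', l++,r--
l=1 r=16: '5'=='5', l++,r--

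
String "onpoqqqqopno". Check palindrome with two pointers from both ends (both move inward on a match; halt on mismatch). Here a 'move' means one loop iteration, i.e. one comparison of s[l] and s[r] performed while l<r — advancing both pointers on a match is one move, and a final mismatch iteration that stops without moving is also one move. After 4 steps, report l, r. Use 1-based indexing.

l=5, r=8

l=1 r=12: 'o'=='o', l++,r--
l=2 r=11: 'n'=='n', l++,r--
l=3 r=10: 'p'=='p', l++,r--
l=4 r=9: 'o'=='o', l++,r--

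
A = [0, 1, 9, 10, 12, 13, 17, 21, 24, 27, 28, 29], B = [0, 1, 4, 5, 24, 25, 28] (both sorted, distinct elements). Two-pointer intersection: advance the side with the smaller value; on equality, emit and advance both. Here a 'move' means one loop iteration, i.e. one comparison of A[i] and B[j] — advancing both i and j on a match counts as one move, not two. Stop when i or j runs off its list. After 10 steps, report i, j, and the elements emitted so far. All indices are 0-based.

i=8, j=4, emitted=[0, 1]

[i=0,j=0] 0==0 emit → i++,j++
[i=1,j=1] 1==1 emit → i++,j++
[i=2,j=2] 9>4 → j++
[i=2,j=3] 9>5 → j++
[i=2,j=4] 9<24 → i++
[i=3,j=4] 10<24 → i++
[i=4,j=4] 12<24 → i++
[i=5,j=4] 13<24 → i++
[i=6,j=4] 17<24 → i++
[i=7,j=4] 21<24 → i++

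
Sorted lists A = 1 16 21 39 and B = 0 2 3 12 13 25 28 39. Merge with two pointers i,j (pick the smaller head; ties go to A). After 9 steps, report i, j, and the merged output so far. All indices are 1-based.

[i=1,j=1] A[i]=1>B[j]=0 take 0 → j++
[i=1,j=2] A[i]=1<=B[j]=2 take 1 → i++
[i=2,j=2] A[i]=16>B[j]=2 take 2 → j++
[i=2,j=3] A[i]=16>B[j]=3 take 3 → j++
[i=2,j=4] A[i]=16>B[j]=12 take 12 → j++
[i=2,j=5] A[i]=16>B[j]=13 take 13 → j++
[i=2,j=6] A[i]=16<=B[j]=25 take 16 → i++
[i=3,j=6] A[i]=21<=B[j]=25 take 21 → i++
[i=4,j=6] A[i]=39>B[j]=25 take 25 → j++

i=4, j=7, merged so far=[0, 1, 2, 3, 12, 13, 16, 21, 25]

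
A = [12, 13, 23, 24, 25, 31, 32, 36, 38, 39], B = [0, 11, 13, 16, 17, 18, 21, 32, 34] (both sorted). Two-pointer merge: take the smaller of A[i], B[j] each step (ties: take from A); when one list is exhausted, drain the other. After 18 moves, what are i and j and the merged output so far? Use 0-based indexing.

[i=0,j=0] A[i]=12>B[j]=0 take 0 → j++
[i=0,j=1] A[i]=12>B[j]=11 take 11 → j++
[i=0,j=2] A[i]=12<=B[j]=13 take 12 → i++
[i=1,j=2] A[i]=13<=B[j]=13 take 13 → i++
[i=2,j=2] A[i]=23>B[j]=13 take 13 → j++
[i=2,j=3] A[i]=23>B[j]=16 take 16 → j++
[i=2,j=4] A[i]=23>B[j]=17 take 17 → j++
[i=2,j=5] A[i]=23>B[j]=18 take 18 → j++
[i=2,j=6] A[i]=23>B[j]=21 take 21 → j++
[i=2,j=7] A[i]=23<=B[j]=32 take 23 → i++
[i=3,j=7] A[i]=24<=B[j]=32 take 24 → i++
[i=4,j=7] A[i]=25<=B[j]=32 take 25 → i++
[i=5,j=7] A[i]=31<=B[j]=32 take 31 → i++
[i=6,j=7] A[i]=32<=B[j]=32 take 32 → i++
[i=7,j=7] A[i]=36>B[j]=32 take 32 → j++
[i=7,j=8] A[i]=36>B[j]=34 take 34 → j++
[i=7,j=9] B done, take A[i]=36 → i++
[i=8,j=9] B done, take A[i]=38 → i++

i=9, j=9, merged so far=[0, 11, 12, 13, 13, 16, 17, 18, 21, 23, 24, 25, 31, 32, 32, 34, 36, 38]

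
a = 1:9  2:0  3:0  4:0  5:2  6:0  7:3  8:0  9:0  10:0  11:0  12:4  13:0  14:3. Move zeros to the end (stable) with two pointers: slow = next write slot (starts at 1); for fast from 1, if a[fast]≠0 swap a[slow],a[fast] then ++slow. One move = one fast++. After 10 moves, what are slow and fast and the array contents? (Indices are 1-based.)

slow=4, fast=11, a=[9, 2, 3, 0, 0, 0, 0, 0, 0, 0, 0, 4, 0, 3]

(s=1,f=1) a[fast]=9≠0 swap→a[1]=9 → slow++,fast++
(s=2,f=2) a[fast]=0 → fast++
(s=2,f=3) a[fast]=0 → fast++
(s=2,f=4) a[fast]=0 → fast++
(s=2,f=5) a[fast]=2≠0 swap→a[2]=2 → slow++,fast++
(s=3,f=6) a[fast]=0 → fast++
(s=3,f=7) a[fast]=3≠0 swap→a[3]=3 → slow++,fast++
(s=4,f=8) a[fast]=0 → fast++
(s=4,f=9) a[fast]=0 → fast++
(s=4,f=10) a[fast]=0 → fast++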